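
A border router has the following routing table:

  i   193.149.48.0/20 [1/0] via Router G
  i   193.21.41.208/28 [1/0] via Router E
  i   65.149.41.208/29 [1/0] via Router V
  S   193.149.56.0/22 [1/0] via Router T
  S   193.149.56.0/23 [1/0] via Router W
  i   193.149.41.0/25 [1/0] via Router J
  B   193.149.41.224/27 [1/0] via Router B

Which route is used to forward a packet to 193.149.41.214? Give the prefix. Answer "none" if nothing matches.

none

193.149.41.214 is outside every listed prefix and there is no default route.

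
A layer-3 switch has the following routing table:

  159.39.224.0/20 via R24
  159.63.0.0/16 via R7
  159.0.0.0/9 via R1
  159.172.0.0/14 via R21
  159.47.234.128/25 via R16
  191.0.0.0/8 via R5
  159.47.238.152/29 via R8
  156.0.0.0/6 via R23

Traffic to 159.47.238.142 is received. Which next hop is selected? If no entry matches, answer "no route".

Routes whose prefix contains 159.47.238.142:
  156.0.0.0/6 (156.0.0.0 - 159.255.255.255) -> R23
  159.0.0.0/9 (159.0.0.0 - 159.127.255.255) -> R1
More-specific entries that do NOT match:
  159.47.238.152/29 (159.47.238.152 - 159.47.238.159) does not contain 159.47.238.142
  159.47.234.128/25 (159.47.234.128 - 159.47.234.255) does not contain 159.47.238.142
  159.39.224.0/20 (159.39.224.0 - 159.39.239.255) does not contain 159.47.238.142
  159.63.0.0/16 (159.63.0.0 - 159.63.255.255) does not contain 159.47.238.142
  159.172.0.0/14 (159.172.0.0 - 159.175.255.255) does not contain 159.47.238.142
Longest matching prefix is /9 -> next hop R1.

R1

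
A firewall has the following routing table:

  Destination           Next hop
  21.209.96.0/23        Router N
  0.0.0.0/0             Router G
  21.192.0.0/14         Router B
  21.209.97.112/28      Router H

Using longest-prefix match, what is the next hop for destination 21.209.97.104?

Router N

Routes whose prefix contains 21.209.97.104:
  0.0.0.0/0 (default, matches everything) -> Router G
  21.209.96.0/23 (21.209.96.0 - 21.209.97.255) -> Router N
More-specific entries that do NOT match:
  21.209.97.112/28 (21.209.97.112 - 21.209.97.127) does not contain 21.209.97.104
Longest matching prefix is /23 -> next hop Router N.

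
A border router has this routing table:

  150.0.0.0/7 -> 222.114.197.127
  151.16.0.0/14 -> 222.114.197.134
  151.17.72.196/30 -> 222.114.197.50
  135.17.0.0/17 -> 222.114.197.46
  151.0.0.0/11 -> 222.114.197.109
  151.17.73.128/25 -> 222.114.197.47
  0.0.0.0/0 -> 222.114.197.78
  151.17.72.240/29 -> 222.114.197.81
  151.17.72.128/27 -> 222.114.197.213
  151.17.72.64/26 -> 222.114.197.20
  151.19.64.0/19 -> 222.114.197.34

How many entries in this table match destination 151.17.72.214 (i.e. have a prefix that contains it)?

Prefixes containing 151.17.72.214:
  0.0.0.0/0 (default, matches everything)
  150.0.0.0/7 (150.0.0.0 - 151.255.255.255)
  151.0.0.0/11 (151.0.0.0 - 151.31.255.255)
  151.16.0.0/14 (151.16.0.0 - 151.19.255.255)
Total matching entries: 4.

4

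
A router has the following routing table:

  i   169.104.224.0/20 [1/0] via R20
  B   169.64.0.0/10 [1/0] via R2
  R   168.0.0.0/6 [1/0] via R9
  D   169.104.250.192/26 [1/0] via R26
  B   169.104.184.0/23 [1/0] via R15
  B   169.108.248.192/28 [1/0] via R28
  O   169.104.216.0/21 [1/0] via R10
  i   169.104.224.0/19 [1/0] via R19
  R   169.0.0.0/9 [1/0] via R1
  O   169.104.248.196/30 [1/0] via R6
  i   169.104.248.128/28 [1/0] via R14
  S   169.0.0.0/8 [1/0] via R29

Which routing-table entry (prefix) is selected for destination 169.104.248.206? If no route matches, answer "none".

169.104.224.0/19

Entries matching 169.104.248.206:
  168.0.0.0/6 (168.0.0.0 - 171.255.255.255)
  169.0.0.0/8 (169.0.0.0 - 169.255.255.255)
  169.0.0.0/9 (169.0.0.0 - 169.127.255.255)
  169.64.0.0/10 (169.64.0.0 - 169.127.255.255)
  169.104.224.0/19 (169.104.224.0 - 169.104.255.255)
Most specific is 169.104.224.0/19.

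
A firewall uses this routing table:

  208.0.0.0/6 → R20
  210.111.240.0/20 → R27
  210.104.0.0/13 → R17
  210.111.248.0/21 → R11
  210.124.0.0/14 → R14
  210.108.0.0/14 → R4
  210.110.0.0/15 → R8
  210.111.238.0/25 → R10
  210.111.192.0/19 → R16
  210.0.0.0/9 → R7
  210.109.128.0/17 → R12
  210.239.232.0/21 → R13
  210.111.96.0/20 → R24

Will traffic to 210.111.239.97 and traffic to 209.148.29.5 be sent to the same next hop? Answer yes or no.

no

210.111.239.97: longest match 210.110.0.0/15 -> R8
209.148.29.5: longest match 208.0.0.0/6 -> R20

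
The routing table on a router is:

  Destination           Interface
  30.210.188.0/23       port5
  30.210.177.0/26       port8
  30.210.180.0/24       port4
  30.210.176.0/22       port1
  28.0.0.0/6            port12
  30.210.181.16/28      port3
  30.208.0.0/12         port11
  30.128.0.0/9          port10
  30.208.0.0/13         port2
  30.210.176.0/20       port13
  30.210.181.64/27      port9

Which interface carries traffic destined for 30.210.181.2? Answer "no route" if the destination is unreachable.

Routes whose prefix contains 30.210.181.2:
  28.0.0.0/6 (28.0.0.0 - 31.255.255.255) -> port12
  30.128.0.0/9 (30.128.0.0 - 30.255.255.255) -> port10
  30.208.0.0/12 (30.208.0.0 - 30.223.255.255) -> port11
  30.208.0.0/13 (30.208.0.0 - 30.215.255.255) -> port2
  30.210.176.0/20 (30.210.176.0 - 30.210.191.255) -> port13
More-specific entries that do NOT match:
  30.210.181.16/28 (30.210.181.16 - 30.210.181.31) does not contain 30.210.181.2
  30.210.181.64/27 (30.210.181.64 - 30.210.181.95) does not contain 30.210.181.2
  30.210.177.0/26 (30.210.177.0 - 30.210.177.63) does not contain 30.210.181.2
  30.210.180.0/24 (30.210.180.0 - 30.210.180.255) does not contain 30.210.181.2
  30.210.188.0/23 (30.210.188.0 - 30.210.189.255) does not contain 30.210.181.2
  30.210.176.0/22 (30.210.176.0 - 30.210.179.255) does not contain 30.210.181.2
Longest matching prefix is /20 -> interface port13.

port13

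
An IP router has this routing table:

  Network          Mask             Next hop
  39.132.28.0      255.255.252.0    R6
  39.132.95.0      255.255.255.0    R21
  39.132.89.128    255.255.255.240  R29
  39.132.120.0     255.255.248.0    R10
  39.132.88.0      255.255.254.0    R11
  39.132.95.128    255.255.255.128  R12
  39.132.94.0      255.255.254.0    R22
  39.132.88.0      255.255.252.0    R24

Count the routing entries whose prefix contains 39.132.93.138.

No listed prefix contains 39.132.93.138.
Total matching entries: 0.

0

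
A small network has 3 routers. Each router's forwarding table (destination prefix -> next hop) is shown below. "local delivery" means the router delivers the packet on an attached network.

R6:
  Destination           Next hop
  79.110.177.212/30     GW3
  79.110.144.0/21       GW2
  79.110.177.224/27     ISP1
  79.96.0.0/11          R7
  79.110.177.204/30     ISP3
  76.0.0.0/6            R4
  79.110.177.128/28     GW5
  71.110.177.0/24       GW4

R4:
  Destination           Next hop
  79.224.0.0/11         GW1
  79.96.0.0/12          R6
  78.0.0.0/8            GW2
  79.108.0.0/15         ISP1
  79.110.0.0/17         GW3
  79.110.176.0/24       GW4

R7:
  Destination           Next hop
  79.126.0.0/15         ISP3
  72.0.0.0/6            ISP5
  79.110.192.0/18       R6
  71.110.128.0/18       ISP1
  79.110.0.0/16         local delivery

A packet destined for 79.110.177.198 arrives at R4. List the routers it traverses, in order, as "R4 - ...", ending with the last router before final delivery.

R4 - R6 - R7

At R4: longest match for 79.110.177.198 is 79.96.0.0/12 -> R6
At R6: longest match for 79.110.177.198 is 79.96.0.0/11 -> R7
At R7: longest match for 79.110.177.198 is 79.110.0.0/16 -> local delivery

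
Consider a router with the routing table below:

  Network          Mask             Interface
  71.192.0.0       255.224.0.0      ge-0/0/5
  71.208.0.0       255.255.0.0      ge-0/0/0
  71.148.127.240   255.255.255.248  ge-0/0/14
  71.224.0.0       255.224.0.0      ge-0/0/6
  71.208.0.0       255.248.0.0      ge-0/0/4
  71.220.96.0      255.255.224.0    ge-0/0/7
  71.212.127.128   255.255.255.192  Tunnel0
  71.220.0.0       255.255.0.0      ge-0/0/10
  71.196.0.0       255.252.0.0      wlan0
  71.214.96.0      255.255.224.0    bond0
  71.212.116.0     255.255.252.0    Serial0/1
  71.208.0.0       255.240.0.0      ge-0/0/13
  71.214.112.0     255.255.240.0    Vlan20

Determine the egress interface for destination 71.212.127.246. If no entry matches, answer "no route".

ge-0/0/4

Routes whose prefix contains 71.212.127.246:
  71.192.0.0/11 (71.192.0.0 - 71.223.255.255) -> ge-0/0/5
  71.208.0.0/12 (71.208.0.0 - 71.223.255.255) -> ge-0/0/13
  71.208.0.0/13 (71.208.0.0 - 71.215.255.255) -> ge-0/0/4
More-specific entries that do NOT match:
  71.148.127.240/29 (71.148.127.240 - 71.148.127.247) does not contain 71.212.127.246
  71.212.127.128/26 (71.212.127.128 - 71.212.127.191) does not contain 71.212.127.246
  71.212.116.0/22 (71.212.116.0 - 71.212.119.255) does not contain 71.212.127.246
  71.214.112.0/20 (71.214.112.0 - 71.214.127.255) does not contain 71.212.127.246
  71.220.96.0/19 (71.220.96.0 - 71.220.127.255) does not contain 71.212.127.246
  71.214.96.0/19 (71.214.96.0 - 71.214.127.255) does not contain 71.212.127.246
  71.208.0.0/16 (71.208.0.0 - 71.208.255.255) does not contain 71.212.127.246
  71.220.0.0/16 (71.220.0.0 - 71.220.255.255) does not contain 71.212.127.246
  71.196.0.0/14 (71.196.0.0 - 71.199.255.255) does not contain 71.212.127.246
Longest matching prefix is /13 -> interface ge-0/0/4.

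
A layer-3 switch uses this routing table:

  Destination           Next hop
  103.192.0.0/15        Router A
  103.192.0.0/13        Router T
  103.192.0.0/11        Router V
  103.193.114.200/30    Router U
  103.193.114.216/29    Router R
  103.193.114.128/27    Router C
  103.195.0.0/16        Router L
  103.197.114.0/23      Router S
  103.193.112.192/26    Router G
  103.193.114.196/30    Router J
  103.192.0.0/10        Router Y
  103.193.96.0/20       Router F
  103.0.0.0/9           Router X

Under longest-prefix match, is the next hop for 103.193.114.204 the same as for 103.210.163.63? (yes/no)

103.193.114.204: longest match 103.192.0.0/15 -> Router A
103.210.163.63: longest match 103.192.0.0/11 -> Router V

no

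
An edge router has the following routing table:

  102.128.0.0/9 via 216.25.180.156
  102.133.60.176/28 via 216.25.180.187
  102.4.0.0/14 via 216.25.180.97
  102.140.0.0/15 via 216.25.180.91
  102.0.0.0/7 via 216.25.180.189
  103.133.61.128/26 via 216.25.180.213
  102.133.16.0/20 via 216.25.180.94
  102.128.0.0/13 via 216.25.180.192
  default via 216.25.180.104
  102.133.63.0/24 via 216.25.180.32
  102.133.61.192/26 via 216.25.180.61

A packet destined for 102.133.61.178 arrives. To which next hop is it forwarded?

Routes whose prefix contains 102.133.61.178:
  0.0.0.0/0 (default, matches everything) -> 216.25.180.104
  102.0.0.0/7 (102.0.0.0 - 103.255.255.255) -> 216.25.180.189
  102.128.0.0/9 (102.128.0.0 - 102.255.255.255) -> 216.25.180.156
  102.128.0.0/13 (102.128.0.0 - 102.135.255.255) -> 216.25.180.192
More-specific entries that do NOT match:
  102.133.60.176/28 (102.133.60.176 - 102.133.60.191) does not contain 102.133.61.178
  103.133.61.128/26 (103.133.61.128 - 103.133.61.191) does not contain 102.133.61.178
  102.133.61.192/26 (102.133.61.192 - 102.133.61.255) does not contain 102.133.61.178
  102.133.63.0/24 (102.133.63.0 - 102.133.63.255) does not contain 102.133.61.178
  102.133.16.0/20 (102.133.16.0 - 102.133.31.255) does not contain 102.133.61.178
  102.140.0.0/15 (102.140.0.0 - 102.141.255.255) does not contain 102.133.61.178
  102.4.0.0/14 (102.4.0.0 - 102.7.255.255) does not contain 102.133.61.178
Longest matching prefix is /13 -> next hop 216.25.180.192.

216.25.180.192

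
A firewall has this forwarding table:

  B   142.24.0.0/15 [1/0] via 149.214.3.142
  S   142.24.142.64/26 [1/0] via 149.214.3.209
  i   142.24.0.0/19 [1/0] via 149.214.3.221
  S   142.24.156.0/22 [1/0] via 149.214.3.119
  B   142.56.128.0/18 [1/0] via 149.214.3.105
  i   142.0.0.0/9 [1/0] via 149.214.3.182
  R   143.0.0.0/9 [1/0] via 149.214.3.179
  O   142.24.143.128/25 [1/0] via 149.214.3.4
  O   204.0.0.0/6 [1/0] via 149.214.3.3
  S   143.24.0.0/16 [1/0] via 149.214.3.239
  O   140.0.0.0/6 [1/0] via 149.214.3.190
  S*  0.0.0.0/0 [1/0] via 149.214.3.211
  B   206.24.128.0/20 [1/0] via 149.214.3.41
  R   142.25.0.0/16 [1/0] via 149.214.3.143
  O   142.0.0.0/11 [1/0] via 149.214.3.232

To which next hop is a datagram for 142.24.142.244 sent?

Routes whose prefix contains 142.24.142.244:
  0.0.0.0/0 (default, matches everything) -> 149.214.3.211
  140.0.0.0/6 (140.0.0.0 - 143.255.255.255) -> 149.214.3.190
  142.0.0.0/9 (142.0.0.0 - 142.127.255.255) -> 149.214.3.182
  142.0.0.0/11 (142.0.0.0 - 142.31.255.255) -> 149.214.3.232
  142.24.0.0/15 (142.24.0.0 - 142.25.255.255) -> 149.214.3.142
More-specific entries that do NOT match:
  142.24.142.64/26 (142.24.142.64 - 142.24.142.127) does not contain 142.24.142.244
  142.24.143.128/25 (142.24.143.128 - 142.24.143.255) does not contain 142.24.142.244
  142.24.156.0/22 (142.24.156.0 - 142.24.159.255) does not contain 142.24.142.244
  206.24.128.0/20 (206.24.128.0 - 206.24.143.255) does not contain 142.24.142.244
  142.24.0.0/19 (142.24.0.0 - 142.24.31.255) does not contain 142.24.142.244
  142.56.128.0/18 (142.56.128.0 - 142.56.191.255) does not contain 142.24.142.244
  143.24.0.0/16 (143.24.0.0 - 143.24.255.255) does not contain 142.24.142.244
  142.25.0.0/16 (142.25.0.0 - 142.25.255.255) does not contain 142.24.142.244
Longest matching prefix is /15 -> next hop 149.214.3.142.

149.214.3.142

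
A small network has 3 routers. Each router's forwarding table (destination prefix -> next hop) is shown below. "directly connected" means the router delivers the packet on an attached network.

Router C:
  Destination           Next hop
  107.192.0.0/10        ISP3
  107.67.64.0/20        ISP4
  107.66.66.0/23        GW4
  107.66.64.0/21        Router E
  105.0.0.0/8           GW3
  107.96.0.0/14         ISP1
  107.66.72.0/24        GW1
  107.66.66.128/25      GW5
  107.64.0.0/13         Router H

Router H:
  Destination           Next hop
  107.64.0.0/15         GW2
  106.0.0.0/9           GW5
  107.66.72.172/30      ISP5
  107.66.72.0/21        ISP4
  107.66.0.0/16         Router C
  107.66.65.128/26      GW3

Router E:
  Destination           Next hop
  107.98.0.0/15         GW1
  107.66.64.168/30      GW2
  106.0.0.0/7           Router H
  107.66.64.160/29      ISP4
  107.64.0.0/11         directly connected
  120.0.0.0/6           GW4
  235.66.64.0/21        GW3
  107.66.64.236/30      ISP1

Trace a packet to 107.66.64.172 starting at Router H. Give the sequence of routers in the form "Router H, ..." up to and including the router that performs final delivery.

At Router H: longest match for 107.66.64.172 is 107.66.0.0/16 -> Router C
At Router C: longest match for 107.66.64.172 is 107.66.64.0/21 -> Router E
At Router E: longest match for 107.66.64.172 is 107.64.0.0/11 -> directly connected

Router H, Router C, Router E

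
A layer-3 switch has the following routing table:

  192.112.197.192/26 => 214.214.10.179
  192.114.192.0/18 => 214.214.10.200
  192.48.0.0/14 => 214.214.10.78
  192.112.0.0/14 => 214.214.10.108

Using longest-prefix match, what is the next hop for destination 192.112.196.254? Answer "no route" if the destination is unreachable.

214.214.10.108

Routes whose prefix contains 192.112.196.254:
  192.112.0.0/14 (192.112.0.0 - 192.115.255.255) -> 214.214.10.108
More-specific entries that do NOT match:
  192.112.197.192/26 (192.112.197.192 - 192.112.197.255) does not contain 192.112.196.254
  192.114.192.0/18 (192.114.192.0 - 192.114.255.255) does not contain 192.112.196.254
Longest matching prefix is /14 -> next hop 214.214.10.108.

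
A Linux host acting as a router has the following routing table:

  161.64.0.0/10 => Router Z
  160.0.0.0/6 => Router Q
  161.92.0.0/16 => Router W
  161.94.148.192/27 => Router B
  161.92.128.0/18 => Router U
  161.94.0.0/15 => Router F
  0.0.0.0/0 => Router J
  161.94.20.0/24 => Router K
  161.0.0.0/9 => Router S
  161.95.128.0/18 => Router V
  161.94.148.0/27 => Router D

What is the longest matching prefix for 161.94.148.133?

161.94.0.0/15

Entries matching 161.94.148.133:
  0.0.0.0/0 (default, matches everything)
  160.0.0.0/6 (160.0.0.0 - 163.255.255.255)
  161.0.0.0/9 (161.0.0.0 - 161.127.255.255)
  161.64.0.0/10 (161.64.0.0 - 161.127.255.255)
  161.94.0.0/15 (161.94.0.0 - 161.95.255.255)
Most specific is 161.94.0.0/15.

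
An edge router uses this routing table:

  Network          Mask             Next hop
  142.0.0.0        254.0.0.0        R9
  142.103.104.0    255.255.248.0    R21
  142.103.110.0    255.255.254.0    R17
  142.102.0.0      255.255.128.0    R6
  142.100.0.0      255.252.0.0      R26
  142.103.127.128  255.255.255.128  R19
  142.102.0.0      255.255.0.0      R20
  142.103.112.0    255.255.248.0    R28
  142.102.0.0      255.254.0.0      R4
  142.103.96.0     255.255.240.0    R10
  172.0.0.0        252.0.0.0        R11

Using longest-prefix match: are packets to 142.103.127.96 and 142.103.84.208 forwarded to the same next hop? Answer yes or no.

yes

142.103.127.96: longest match 142.102.0.0/15 -> R4
142.103.84.208: longest match 142.102.0.0/15 -> R4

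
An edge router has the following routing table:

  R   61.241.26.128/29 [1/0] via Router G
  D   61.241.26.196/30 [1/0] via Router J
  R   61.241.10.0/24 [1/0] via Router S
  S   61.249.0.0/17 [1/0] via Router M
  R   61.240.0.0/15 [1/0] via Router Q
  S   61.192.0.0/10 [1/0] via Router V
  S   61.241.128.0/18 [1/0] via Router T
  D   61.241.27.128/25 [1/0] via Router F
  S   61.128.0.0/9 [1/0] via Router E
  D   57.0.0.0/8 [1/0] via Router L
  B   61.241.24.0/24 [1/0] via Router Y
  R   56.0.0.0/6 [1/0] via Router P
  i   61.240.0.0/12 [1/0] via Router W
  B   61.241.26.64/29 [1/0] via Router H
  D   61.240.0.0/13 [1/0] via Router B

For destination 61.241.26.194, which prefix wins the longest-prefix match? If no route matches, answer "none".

61.240.0.0/15

Entries matching 61.241.26.194:
  61.128.0.0/9 (61.128.0.0 - 61.255.255.255)
  61.192.0.0/10 (61.192.0.0 - 61.255.255.255)
  61.240.0.0/12 (61.240.0.0 - 61.255.255.255)
  61.240.0.0/13 (61.240.0.0 - 61.247.255.255)
  61.240.0.0/15 (61.240.0.0 - 61.241.255.255)
Most specific is 61.240.0.0/15.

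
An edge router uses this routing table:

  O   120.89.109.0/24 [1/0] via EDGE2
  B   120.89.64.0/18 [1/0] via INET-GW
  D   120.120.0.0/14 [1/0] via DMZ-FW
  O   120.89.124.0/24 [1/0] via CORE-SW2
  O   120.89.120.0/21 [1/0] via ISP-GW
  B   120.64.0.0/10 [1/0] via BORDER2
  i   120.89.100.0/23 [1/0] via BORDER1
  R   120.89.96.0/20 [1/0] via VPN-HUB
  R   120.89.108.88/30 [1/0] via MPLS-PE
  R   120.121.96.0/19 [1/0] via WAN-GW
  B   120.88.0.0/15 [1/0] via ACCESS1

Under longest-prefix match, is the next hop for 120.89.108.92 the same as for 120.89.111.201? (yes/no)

120.89.108.92: longest match 120.89.96.0/20 -> VPN-HUB
120.89.111.201: longest match 120.89.96.0/20 -> VPN-HUB

yes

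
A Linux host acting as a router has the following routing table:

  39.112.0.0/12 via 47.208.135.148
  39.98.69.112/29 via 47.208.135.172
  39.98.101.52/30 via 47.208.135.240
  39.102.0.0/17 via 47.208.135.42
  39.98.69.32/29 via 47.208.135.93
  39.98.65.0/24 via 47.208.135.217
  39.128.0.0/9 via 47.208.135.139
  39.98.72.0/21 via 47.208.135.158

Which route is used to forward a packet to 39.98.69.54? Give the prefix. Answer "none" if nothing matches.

none

39.98.69.54 is outside every listed prefix and there is no default route.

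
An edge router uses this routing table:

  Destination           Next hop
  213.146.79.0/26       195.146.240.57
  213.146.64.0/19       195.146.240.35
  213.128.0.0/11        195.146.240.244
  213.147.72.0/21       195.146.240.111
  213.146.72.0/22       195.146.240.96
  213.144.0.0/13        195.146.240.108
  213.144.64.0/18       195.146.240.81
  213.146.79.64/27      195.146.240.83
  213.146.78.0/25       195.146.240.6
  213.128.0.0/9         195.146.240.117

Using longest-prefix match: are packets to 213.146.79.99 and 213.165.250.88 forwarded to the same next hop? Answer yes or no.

213.146.79.99: longest match 213.146.64.0/19 -> 195.146.240.35
213.165.250.88: longest match 213.128.0.0/9 -> 195.146.240.117

no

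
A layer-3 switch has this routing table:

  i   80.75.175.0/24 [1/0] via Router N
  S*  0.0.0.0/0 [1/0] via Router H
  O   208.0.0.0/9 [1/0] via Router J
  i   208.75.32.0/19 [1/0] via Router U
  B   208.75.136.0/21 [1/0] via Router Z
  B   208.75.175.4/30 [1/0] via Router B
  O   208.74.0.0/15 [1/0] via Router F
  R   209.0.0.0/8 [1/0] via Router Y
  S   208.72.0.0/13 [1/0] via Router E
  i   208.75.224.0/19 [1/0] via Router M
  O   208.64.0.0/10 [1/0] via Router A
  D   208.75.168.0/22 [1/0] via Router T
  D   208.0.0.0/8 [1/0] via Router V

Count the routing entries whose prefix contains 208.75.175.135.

6

Prefixes containing 208.75.175.135:
  0.0.0.0/0 (default, matches everything)
  208.0.0.0/8 (208.0.0.0 - 208.255.255.255)
  208.0.0.0/9 (208.0.0.0 - 208.127.255.255)
  208.64.0.0/10 (208.64.0.0 - 208.127.255.255)
  208.72.0.0/13 (208.72.0.0 - 208.79.255.255)
  208.74.0.0/15 (208.74.0.0 - 208.75.255.255)
Total matching entries: 6.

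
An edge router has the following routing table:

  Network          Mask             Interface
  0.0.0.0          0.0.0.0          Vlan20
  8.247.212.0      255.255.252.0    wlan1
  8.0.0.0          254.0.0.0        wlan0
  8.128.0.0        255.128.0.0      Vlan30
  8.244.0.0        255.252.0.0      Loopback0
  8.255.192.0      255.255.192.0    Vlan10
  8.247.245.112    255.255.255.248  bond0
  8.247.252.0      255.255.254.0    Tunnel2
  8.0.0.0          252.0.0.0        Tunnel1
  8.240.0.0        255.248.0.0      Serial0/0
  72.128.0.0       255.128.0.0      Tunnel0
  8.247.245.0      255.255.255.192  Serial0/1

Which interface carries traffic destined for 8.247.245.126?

Loopback0

Routes whose prefix contains 8.247.245.126:
  0.0.0.0/0 (default, matches everything) -> Vlan20
  8.0.0.0/6 (8.0.0.0 - 11.255.255.255) -> Tunnel1
  8.0.0.0/7 (8.0.0.0 - 9.255.255.255) -> wlan0
  8.128.0.0/9 (8.128.0.0 - 8.255.255.255) -> Vlan30
  8.240.0.0/13 (8.240.0.0 - 8.247.255.255) -> Serial0/0
  8.244.0.0/14 (8.244.0.0 - 8.247.255.255) -> Loopback0
More-specific entries that do NOT match:
  8.247.245.112/29 (8.247.245.112 - 8.247.245.119) does not contain 8.247.245.126
  8.247.245.0/26 (8.247.245.0 - 8.247.245.63) does not contain 8.247.245.126
  8.247.252.0/23 (8.247.252.0 - 8.247.253.255) does not contain 8.247.245.126
  8.247.212.0/22 (8.247.212.0 - 8.247.215.255) does not contain 8.247.245.126
  8.255.192.0/18 (8.255.192.0 - 8.255.255.255) does not contain 8.247.245.126
Longest matching prefix is /14 -> interface Loopback0.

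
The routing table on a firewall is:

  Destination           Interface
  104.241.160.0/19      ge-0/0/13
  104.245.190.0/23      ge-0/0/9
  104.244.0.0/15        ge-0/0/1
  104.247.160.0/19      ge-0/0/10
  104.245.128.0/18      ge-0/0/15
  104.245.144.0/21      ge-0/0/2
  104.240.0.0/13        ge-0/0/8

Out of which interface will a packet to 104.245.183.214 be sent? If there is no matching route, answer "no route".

ge-0/0/15

Routes whose prefix contains 104.245.183.214:
  104.240.0.0/13 (104.240.0.0 - 104.247.255.255) -> ge-0/0/8
  104.244.0.0/15 (104.244.0.0 - 104.245.255.255) -> ge-0/0/1
  104.245.128.0/18 (104.245.128.0 - 104.245.191.255) -> ge-0/0/15
More-specific entries that do NOT match:
  104.245.190.0/23 (104.245.190.0 - 104.245.191.255) does not contain 104.245.183.214
  104.245.144.0/21 (104.245.144.0 - 104.245.151.255) does not contain 104.245.183.214
  104.241.160.0/19 (104.241.160.0 - 104.241.191.255) does not contain 104.245.183.214
  104.247.160.0/19 (104.247.160.0 - 104.247.191.255) does not contain 104.245.183.214
Longest matching prefix is /18 -> interface ge-0/0/15.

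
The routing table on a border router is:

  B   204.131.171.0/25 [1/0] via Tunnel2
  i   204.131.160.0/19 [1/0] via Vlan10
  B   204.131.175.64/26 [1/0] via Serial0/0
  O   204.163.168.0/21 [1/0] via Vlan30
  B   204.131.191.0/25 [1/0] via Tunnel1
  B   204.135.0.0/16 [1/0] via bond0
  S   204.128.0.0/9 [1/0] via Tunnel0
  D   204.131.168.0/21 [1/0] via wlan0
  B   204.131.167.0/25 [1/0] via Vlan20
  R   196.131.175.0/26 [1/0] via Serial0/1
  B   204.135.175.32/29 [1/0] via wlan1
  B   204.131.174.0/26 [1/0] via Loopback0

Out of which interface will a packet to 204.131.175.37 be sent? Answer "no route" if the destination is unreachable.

Routes whose prefix contains 204.131.175.37:
  204.128.0.0/9 (204.128.0.0 - 204.255.255.255) -> Tunnel0
  204.131.160.0/19 (204.131.160.0 - 204.131.191.255) -> Vlan10
  204.131.168.0/21 (204.131.168.0 - 204.131.175.255) -> wlan0
More-specific entries that do NOT match:
  204.135.175.32/29 (204.135.175.32 - 204.135.175.39) does not contain 204.131.175.37
  204.131.175.64/26 (204.131.175.64 - 204.131.175.127) does not contain 204.131.175.37
  196.131.175.0/26 (196.131.175.0 - 196.131.175.63) does not contain 204.131.175.37
  204.131.174.0/26 (204.131.174.0 - 204.131.174.63) does not contain 204.131.175.37
  204.131.171.0/25 (204.131.171.0 - 204.131.171.127) does not contain 204.131.175.37
  204.131.191.0/25 (204.131.191.0 - 204.131.191.127) does not contain 204.131.175.37
  204.131.167.0/25 (204.131.167.0 - 204.131.167.127) does not contain 204.131.175.37
Longest matching prefix is /21 -> interface wlan0.

wlan0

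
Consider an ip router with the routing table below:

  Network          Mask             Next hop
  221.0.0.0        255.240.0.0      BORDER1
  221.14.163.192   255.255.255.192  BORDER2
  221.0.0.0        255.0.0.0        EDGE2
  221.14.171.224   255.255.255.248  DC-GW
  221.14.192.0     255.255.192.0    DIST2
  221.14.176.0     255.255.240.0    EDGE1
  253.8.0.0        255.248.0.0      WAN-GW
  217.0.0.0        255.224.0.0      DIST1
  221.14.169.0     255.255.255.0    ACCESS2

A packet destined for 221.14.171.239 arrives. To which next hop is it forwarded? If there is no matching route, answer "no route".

Routes whose prefix contains 221.14.171.239:
  221.0.0.0/8 (221.0.0.0 - 221.255.255.255) -> EDGE2
  221.0.0.0/12 (221.0.0.0 - 221.15.255.255) -> BORDER1
More-specific entries that do NOT match:
  221.14.171.224/29 (221.14.171.224 - 221.14.171.231) does not contain 221.14.171.239
  221.14.163.192/26 (221.14.163.192 - 221.14.163.255) does not contain 221.14.171.239
  221.14.169.0/24 (221.14.169.0 - 221.14.169.255) does not contain 221.14.171.239
  221.14.176.0/20 (221.14.176.0 - 221.14.191.255) does not contain 221.14.171.239
  221.14.192.0/18 (221.14.192.0 - 221.14.255.255) does not contain 221.14.171.239
  253.8.0.0/13 (253.8.0.0 - 253.15.255.255) does not contain 221.14.171.239
Longest matching prefix is /12 -> next hop BORDER1.

BORDER1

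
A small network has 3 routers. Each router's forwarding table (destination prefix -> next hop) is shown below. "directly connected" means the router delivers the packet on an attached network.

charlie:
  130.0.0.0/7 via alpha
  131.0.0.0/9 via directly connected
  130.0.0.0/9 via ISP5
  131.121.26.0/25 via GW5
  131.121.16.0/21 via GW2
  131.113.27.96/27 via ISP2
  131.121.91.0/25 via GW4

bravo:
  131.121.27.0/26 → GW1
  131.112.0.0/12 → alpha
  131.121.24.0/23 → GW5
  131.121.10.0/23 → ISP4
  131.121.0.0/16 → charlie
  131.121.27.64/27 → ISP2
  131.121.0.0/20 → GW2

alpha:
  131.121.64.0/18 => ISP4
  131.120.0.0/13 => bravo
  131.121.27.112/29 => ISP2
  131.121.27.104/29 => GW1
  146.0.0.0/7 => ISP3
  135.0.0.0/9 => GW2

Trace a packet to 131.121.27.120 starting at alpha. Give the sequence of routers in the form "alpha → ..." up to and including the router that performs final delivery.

alpha → bravo → charlie

At alpha: longest match for 131.121.27.120 is 131.120.0.0/13 -> bravo
At bravo: longest match for 131.121.27.120 is 131.121.0.0/16 -> charlie
At charlie: longest match for 131.121.27.120 is 131.0.0.0/9 -> directly connected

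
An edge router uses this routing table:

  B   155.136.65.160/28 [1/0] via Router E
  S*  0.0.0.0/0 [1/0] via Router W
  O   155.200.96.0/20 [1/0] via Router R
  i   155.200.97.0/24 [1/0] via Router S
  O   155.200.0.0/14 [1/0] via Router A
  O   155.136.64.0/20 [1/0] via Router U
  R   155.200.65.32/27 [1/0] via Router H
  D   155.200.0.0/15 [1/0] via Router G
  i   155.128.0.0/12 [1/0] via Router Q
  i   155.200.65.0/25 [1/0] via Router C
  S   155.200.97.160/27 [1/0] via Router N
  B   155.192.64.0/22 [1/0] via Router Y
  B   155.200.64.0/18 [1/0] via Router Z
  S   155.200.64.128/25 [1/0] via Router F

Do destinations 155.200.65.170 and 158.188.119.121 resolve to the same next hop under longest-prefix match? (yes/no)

no

155.200.65.170: longest match 155.200.64.0/18 -> Router Z
158.188.119.121: longest match 0.0.0.0/0 -> Router W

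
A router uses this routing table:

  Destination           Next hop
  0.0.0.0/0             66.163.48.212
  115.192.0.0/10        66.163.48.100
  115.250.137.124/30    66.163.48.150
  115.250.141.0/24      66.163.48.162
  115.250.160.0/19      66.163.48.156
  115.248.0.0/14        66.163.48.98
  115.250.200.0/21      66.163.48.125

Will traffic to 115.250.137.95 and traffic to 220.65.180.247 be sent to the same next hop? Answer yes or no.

no

115.250.137.95: longest match 115.248.0.0/14 -> 66.163.48.98
220.65.180.247: longest match 0.0.0.0/0 -> 66.163.48.212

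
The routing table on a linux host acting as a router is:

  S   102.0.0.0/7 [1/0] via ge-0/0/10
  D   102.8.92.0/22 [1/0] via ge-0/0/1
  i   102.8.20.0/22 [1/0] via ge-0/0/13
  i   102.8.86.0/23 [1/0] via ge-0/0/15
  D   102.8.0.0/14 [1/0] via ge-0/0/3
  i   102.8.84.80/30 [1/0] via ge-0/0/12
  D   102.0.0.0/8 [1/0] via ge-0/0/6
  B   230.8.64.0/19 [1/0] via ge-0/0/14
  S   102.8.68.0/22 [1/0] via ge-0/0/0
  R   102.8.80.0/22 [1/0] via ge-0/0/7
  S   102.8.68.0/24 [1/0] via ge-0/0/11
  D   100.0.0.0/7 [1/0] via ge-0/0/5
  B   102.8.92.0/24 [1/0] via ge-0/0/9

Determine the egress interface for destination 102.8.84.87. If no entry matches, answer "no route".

ge-0/0/3

Routes whose prefix contains 102.8.84.87:
  102.0.0.0/7 (102.0.0.0 - 103.255.255.255) -> ge-0/0/10
  102.0.0.0/8 (102.0.0.0 - 102.255.255.255) -> ge-0/0/6
  102.8.0.0/14 (102.8.0.0 - 102.11.255.255) -> ge-0/0/3
More-specific entries that do NOT match:
  102.8.84.80/30 (102.8.84.80 - 102.8.84.83) does not contain 102.8.84.87
  102.8.68.0/24 (102.8.68.0 - 102.8.68.255) does not contain 102.8.84.87
  102.8.92.0/24 (102.8.92.0 - 102.8.92.255) does not contain 102.8.84.87
  102.8.86.0/23 (102.8.86.0 - 102.8.87.255) does not contain 102.8.84.87
  102.8.92.0/22 (102.8.92.0 - 102.8.95.255) does not contain 102.8.84.87
  102.8.20.0/22 (102.8.20.0 - 102.8.23.255) does not contain 102.8.84.87
  102.8.68.0/22 (102.8.68.0 - 102.8.71.255) does not contain 102.8.84.87
  102.8.80.0/22 (102.8.80.0 - 102.8.83.255) does not contain 102.8.84.87
  230.8.64.0/19 (230.8.64.0 - 230.8.95.255) does not contain 102.8.84.87
Longest matching prefix is /14 -> interface ge-0/0/3.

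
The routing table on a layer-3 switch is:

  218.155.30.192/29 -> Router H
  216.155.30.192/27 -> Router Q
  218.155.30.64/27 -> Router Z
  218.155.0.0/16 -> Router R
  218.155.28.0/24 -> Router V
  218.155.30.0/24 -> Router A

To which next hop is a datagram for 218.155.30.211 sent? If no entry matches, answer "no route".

Router A

Routes whose prefix contains 218.155.30.211:
  218.155.0.0/16 (218.155.0.0 - 218.155.255.255) -> Router R
  218.155.30.0/24 (218.155.30.0 - 218.155.30.255) -> Router A
More-specific entries that do NOT match:
  218.155.30.192/29 (218.155.30.192 - 218.155.30.199) does not contain 218.155.30.211
  216.155.30.192/27 (216.155.30.192 - 216.155.30.223) does not contain 218.155.30.211
  218.155.30.64/27 (218.155.30.64 - 218.155.30.95) does not contain 218.155.30.211
Longest matching prefix is /24 -> next hop Router A.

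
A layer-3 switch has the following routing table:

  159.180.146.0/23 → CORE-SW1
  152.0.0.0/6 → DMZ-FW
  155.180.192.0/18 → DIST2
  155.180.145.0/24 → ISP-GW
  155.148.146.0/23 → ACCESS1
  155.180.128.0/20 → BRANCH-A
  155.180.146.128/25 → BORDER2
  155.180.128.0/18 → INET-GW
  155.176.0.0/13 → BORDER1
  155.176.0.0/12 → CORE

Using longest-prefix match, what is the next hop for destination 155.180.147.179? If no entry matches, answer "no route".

INET-GW

Routes whose prefix contains 155.180.147.179:
  152.0.0.0/6 (152.0.0.0 - 155.255.255.255) -> DMZ-FW
  155.176.0.0/12 (155.176.0.0 - 155.191.255.255) -> CORE
  155.176.0.0/13 (155.176.0.0 - 155.183.255.255) -> BORDER1
  155.180.128.0/18 (155.180.128.0 - 155.180.191.255) -> INET-GW
More-specific entries that do NOT match:
  155.180.146.128/25 (155.180.146.128 - 155.180.146.255) does not contain 155.180.147.179
  155.180.145.0/24 (155.180.145.0 - 155.180.145.255) does not contain 155.180.147.179
  159.180.146.0/23 (159.180.146.0 - 159.180.147.255) does not contain 155.180.147.179
  155.148.146.0/23 (155.148.146.0 - 155.148.147.255) does not contain 155.180.147.179
  155.180.128.0/20 (155.180.128.0 - 155.180.143.255) does not contain 155.180.147.179
Longest matching prefix is /18 -> next hop INET-GW.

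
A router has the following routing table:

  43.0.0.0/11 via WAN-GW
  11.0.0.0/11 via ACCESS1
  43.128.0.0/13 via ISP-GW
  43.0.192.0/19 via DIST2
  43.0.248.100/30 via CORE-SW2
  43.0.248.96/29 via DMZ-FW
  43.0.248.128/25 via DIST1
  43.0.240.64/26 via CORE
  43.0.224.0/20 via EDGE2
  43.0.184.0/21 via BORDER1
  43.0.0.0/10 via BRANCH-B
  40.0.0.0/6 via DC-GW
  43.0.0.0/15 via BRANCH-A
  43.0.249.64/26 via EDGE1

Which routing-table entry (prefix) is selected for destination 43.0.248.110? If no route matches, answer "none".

43.0.0.0/15

Entries matching 43.0.248.110:
  40.0.0.0/6 (40.0.0.0 - 43.255.255.255)
  43.0.0.0/10 (43.0.0.0 - 43.63.255.255)
  43.0.0.0/11 (43.0.0.0 - 43.31.255.255)
  43.0.0.0/15 (43.0.0.0 - 43.1.255.255)
Most specific is 43.0.0.0/15.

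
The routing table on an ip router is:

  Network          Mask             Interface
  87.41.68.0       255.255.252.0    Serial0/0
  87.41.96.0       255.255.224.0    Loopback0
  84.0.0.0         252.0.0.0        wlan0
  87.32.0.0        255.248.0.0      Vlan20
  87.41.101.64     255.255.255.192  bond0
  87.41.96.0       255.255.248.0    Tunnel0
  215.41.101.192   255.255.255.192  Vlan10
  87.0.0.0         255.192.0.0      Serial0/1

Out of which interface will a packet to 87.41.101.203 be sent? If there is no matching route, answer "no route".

Tunnel0

Routes whose prefix contains 87.41.101.203:
  84.0.0.0/6 (84.0.0.0 - 87.255.255.255) -> wlan0
  87.0.0.0/10 (87.0.0.0 - 87.63.255.255) -> Serial0/1
  87.41.96.0/19 (87.41.96.0 - 87.41.127.255) -> Loopback0
  87.41.96.0/21 (87.41.96.0 - 87.41.103.255) -> Tunnel0
More-specific entries that do NOT match:
  87.41.101.64/26 (87.41.101.64 - 87.41.101.127) does not contain 87.41.101.203
  215.41.101.192/26 (215.41.101.192 - 215.41.101.255) does not contain 87.41.101.203
  87.41.68.0/22 (87.41.68.0 - 87.41.71.255) does not contain 87.41.101.203
Longest matching prefix is /21 -> interface Tunnel0.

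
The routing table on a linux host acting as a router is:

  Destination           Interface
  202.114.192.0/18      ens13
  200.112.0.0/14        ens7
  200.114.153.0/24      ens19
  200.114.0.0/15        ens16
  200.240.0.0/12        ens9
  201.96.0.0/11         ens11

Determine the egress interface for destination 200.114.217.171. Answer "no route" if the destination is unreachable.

ens16

Routes whose prefix contains 200.114.217.171:
  200.112.0.0/14 (200.112.0.0 - 200.115.255.255) -> ens7
  200.114.0.0/15 (200.114.0.0 - 200.115.255.255) -> ens16
More-specific entries that do NOT match:
  200.114.153.0/24 (200.114.153.0 - 200.114.153.255) does not contain 200.114.217.171
  202.114.192.0/18 (202.114.192.0 - 202.114.255.255) does not contain 200.114.217.171
Longest matching prefix is /15 -> interface ens16.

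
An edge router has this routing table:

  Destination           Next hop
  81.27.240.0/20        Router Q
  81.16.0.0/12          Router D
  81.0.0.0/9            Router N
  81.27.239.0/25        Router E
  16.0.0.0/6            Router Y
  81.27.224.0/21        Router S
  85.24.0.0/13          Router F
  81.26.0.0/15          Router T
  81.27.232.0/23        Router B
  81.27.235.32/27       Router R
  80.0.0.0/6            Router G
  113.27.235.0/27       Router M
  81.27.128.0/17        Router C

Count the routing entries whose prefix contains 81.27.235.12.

5

Prefixes containing 81.27.235.12:
  80.0.0.0/6 (80.0.0.0 - 83.255.255.255)
  81.0.0.0/9 (81.0.0.0 - 81.127.255.255)
  81.16.0.0/12 (81.16.0.0 - 81.31.255.255)
  81.26.0.0/15 (81.26.0.0 - 81.27.255.255)
  81.27.128.0/17 (81.27.128.0 - 81.27.255.255)
Total matching entries: 5.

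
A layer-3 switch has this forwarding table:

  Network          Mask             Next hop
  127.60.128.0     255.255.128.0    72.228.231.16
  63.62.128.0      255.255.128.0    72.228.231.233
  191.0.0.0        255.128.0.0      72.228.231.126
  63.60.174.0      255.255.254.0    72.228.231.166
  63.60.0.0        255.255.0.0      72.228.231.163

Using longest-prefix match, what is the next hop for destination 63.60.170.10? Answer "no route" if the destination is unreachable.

Routes whose prefix contains 63.60.170.10:
  63.60.0.0/16 (63.60.0.0 - 63.60.255.255) -> 72.228.231.163
More-specific entries that do NOT match:
  63.60.174.0/23 (63.60.174.0 - 63.60.175.255) does not contain 63.60.170.10
  127.60.128.0/17 (127.60.128.0 - 127.60.255.255) does not contain 63.60.170.10
  63.62.128.0/17 (63.62.128.0 - 63.62.255.255) does not contain 63.60.170.10
Longest matching prefix is /16 -> next hop 72.228.231.163.

72.228.231.163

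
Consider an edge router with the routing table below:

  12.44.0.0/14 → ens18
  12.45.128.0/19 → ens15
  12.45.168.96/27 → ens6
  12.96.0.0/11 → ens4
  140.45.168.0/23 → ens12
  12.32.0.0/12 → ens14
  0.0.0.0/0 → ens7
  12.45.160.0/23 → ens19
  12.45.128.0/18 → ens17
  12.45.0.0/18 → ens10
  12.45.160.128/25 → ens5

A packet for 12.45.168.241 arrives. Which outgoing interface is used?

ens17

Routes whose prefix contains 12.45.168.241:
  0.0.0.0/0 (default, matches everything) -> ens7
  12.32.0.0/12 (12.32.0.0 - 12.47.255.255) -> ens14
  12.44.0.0/14 (12.44.0.0 - 12.47.255.255) -> ens18
  12.45.128.0/18 (12.45.128.0 - 12.45.191.255) -> ens17
More-specific entries that do NOT match:
  12.45.168.96/27 (12.45.168.96 - 12.45.168.127) does not contain 12.45.168.241
  12.45.160.128/25 (12.45.160.128 - 12.45.160.255) does not contain 12.45.168.241
  140.45.168.0/23 (140.45.168.0 - 140.45.169.255) does not contain 12.45.168.241
  12.45.160.0/23 (12.45.160.0 - 12.45.161.255) does not contain 12.45.168.241
  12.45.128.0/19 (12.45.128.0 - 12.45.159.255) does not contain 12.45.168.241
Longest matching prefix is /18 -> interface ens17.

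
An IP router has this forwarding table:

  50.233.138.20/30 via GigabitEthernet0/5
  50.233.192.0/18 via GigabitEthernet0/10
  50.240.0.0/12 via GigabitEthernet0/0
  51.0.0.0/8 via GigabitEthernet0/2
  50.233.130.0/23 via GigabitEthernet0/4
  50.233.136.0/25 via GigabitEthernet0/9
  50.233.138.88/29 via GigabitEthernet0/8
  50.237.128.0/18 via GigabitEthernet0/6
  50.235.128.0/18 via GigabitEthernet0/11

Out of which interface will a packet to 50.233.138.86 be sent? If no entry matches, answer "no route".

no route

No entry's prefix contains 50.233.138.86; there is no default route.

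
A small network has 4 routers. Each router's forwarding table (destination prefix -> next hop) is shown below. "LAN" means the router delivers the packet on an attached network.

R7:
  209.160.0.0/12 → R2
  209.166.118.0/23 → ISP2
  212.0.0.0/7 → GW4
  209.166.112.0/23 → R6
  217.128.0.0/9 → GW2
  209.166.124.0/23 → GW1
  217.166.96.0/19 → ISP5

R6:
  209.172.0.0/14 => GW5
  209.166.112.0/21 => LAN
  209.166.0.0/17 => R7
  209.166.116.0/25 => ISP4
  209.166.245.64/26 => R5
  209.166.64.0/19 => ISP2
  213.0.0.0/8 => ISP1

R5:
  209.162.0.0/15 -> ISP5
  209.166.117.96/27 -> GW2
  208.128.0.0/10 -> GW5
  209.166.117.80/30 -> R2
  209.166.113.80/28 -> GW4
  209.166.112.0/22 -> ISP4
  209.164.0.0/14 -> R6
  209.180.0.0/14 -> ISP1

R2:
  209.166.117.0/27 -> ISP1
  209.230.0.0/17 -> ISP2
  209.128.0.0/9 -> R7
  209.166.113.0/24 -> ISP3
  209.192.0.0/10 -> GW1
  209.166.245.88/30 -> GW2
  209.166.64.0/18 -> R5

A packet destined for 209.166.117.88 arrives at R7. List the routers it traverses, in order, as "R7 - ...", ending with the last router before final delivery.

R7 - R2 - R5 - R6

At R7: longest match for 209.166.117.88 is 209.160.0.0/12 -> R2
At R2: longest match for 209.166.117.88 is 209.166.64.0/18 -> R5
At R5: longest match for 209.166.117.88 is 209.164.0.0/14 -> R6
At R6: longest match for 209.166.117.88 is 209.166.112.0/21 -> LAN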